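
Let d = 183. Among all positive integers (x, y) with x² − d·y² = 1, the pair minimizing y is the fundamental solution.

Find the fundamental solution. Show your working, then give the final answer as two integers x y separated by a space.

√183 → a₀=13, period (1,1,8,1,1,26); ℓ=6 even so k=5
step 0: (13, 1)  from 13·(1,0) + (0,1)
step 1: (14, 1)  from 1·(13,1) + (1,0)
step 2: (27, 2)  from 1·(14,1) + (13,1)
step 3: (230, 17)  from 8·(27,2) + (14,1)
step 4: (257, 19)  from 1·(230,17) + (27,2)
step 5: (487, 36)  from 1·(257,19) + (230,17)
(x₁, y₁) = (487, 36);  487² − 183·36² = 1 ✓

487 36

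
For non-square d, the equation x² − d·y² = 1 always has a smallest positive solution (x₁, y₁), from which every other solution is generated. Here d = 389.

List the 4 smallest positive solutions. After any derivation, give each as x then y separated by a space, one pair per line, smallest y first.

d=389: √d = [19; 1,2,1,1,1,1,2,1,38] (ℓ=9, odd), read p_17/q_17
step 0: (19, 1)  from 19·(1,0) + (0,1)
…
step 3: (79, 4)  from 1·(59,3) + (20,1)
…
step 5: (217, 11)  from 1·(138,7) + (79,4)
step 6: (355, 18)  from 1·(217,11) + (138,7)
…
step 11: (151493, 7681)  from 2·(50925,2582) + (49643,2517)
…
step 16: (2376809, 120509)  from 2·(910240,46151) + (556329,28207)
step 17: (3287049, 166660)  from 1·(2376809,120509) + (910240,46151)
(x₁, y₁) = (3287049, 166660);  3287049² − 389·166660² = 1 ✓
(3287049+166660√389)^2 = 21609382256801 + 1095639172680√389
(3287049+166660√389)^3 = 142062196675667653449 + 7202839293837075980√389
(3287049+166660√389)^4 = 933930803041091759821507201 + 47352171395934637886793360√389

3287049 166660
21609382256801 1095639172680
142062196675667653449 7202839293837075980
933930803041091759821507201 47352171395934637886793360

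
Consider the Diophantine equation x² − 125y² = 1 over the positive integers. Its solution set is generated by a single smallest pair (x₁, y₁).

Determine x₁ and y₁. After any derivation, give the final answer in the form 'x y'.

930249 83204

d=125: √d = [11; 5,1,1,5,22] (ℓ=5, odd), read p_9/q_9
i=0: a=11 ⇒ p=11, q=1
…
i=5: a=22 ⇒ p=15127, q=1353
…
i=7: a=1 ⇒ p=91444, q=8179
i=8: a=1 ⇒ p=167761, q=15005
i=9: a=5 ⇒ p=930249, q=83204
fundamental: x₁=930249, y₁=83204  (since 865363202001 − 125·6922905616 = 1)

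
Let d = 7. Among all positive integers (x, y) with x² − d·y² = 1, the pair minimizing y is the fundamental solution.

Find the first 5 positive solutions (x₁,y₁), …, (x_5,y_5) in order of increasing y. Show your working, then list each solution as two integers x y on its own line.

8 3
127 48
2024 765
32257 12192
514088 194307

[2; 1,1,1,4] for √7; ℓ=4 ⇒ convergent index 3
k=0  a_k=2  p_k/q_k = 2/1
k=1  a_k=1  p_k/q_k = 3/1
k=2  a_k=1  p_k/q_k = 5/2
k=3  a_k=1  p_k/q_k = 8/3
(x₁, y₁) = (8, 3);  8² − 7·3² = 1 ✓
(8+3√7)^2 = 127 + 48√7
(8+3√7)^3 = 2024 + 765√7
(8+3√7)^4 = 32257 + 12192√7
(8+3√7)^5 = 514088 + 194307√7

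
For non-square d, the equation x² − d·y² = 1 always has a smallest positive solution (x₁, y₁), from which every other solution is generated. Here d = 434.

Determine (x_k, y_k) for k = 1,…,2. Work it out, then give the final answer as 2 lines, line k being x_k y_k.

125 6
31249 1500

[20; 1,4,1,40] for √434; ℓ=4 ⇒ convergent index 3
k=0  a_k=20  p_k/q_k = 20/1
k=1  a_k=1  p_k/q_k = 21/1
k=2  a_k=4  p_k/q_k = 104/5
k=3  a_k=1  p_k/q_k = 125/6
(x₁, y₁) = (125, 6);  125² − 434·6² = 1 ✓
k=2:  x_2 = 125·125+434·6·6 = 31249,  y_2 = 125·6+6·125 = 1500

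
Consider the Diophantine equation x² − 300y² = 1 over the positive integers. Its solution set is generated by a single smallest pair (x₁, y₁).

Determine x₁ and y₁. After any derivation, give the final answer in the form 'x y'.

1351 78

d=300: √d = [17; 3,8,3,34] (ℓ=4, even), read p_3/q_3
step 0: (17, 1)  from 17·(1,0) + (0,1)
step 1: (52, 3)  from 3·(17,1) + (1,0)
step 2: (433, 25)  from 8·(52,3) + (17,1)
step 3: (1351, 78)  from 3·(433,25) + (52,3)
→ (1351, 78).  Check: 1351²=1825201, 300·78²=1825200, difference 1.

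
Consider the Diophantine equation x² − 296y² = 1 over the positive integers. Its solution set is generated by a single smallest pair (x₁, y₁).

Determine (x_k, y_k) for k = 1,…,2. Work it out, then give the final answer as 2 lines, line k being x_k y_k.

3699 215
27365201 1590570

[17; 4,1,7,1,4,34] for √296; ℓ=6 ⇒ convergent index 5
a_0=17:  p_0=17·1+0=17,  q_0=17·0+1=1
a_1=4:  p_1=4·17+1=69,  q_1=4·1+0=4
a_2=1:  p_2=1·69+17=86,  q_2=1·4+1=5
…
a_4=1:  p_4=1·671+86=757,  q_4=1·39+5=44
a_5=4:  p_5=4·757+671=3699,  q_5=4·44+39=215
(x₁, y₁) = (3699, 215);  3699² − 296·215² = 1 ✓
(3699+215√296)^2 = 27365201 + 1590570√296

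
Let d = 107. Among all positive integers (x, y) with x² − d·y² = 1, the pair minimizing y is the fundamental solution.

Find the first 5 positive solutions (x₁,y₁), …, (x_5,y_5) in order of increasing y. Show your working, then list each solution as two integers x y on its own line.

962 93
1850887 178932
3561105626 344265075
6851565373537 662365825368
13182408217579562 1274391503742957

d=107: √d = [10; 2,1,9,1,2,20] (ℓ=6, even), read p_5/q_5
a_0=10:  p_0=10·1+0=10,  q_0=10·0+1=1
a_1=2:  p_1=2·10+1=21,  q_1=2·1+0=2
a_2=1:  p_2=1·21+10=31,  q_2=1·2+1=3
…
a_4=1:  p_4=1·300+31=331,  q_4=1·29+3=32
a_5=2:  p_5=2·331+300=962,  q_5=2·32+29=93
fundamental: x₁=962, y₁=93  (since 925444 − 107·8649 = 1)
k=2:  x_2 = 962·962+107·93·93 = 1850887,  y_2 = 962·93+93·962 = 178932
k=3:  x_3 = 962·1850887+107·93·178932 = 3561105626,  y_3 = 962·178932+93·1850887 = 344265075
k=4:  x_4 = 962·3561105626+107·93·344265075 = 6851565373537,  y_4 = 962·344265075+93·3561105626 = 662365825368
k=5:  x_5 = 962·6851565373537+107·93·662365825368 = 13182408217579562,  y_5 = 962·662365825368+93·6851565373537 = 1274391503742957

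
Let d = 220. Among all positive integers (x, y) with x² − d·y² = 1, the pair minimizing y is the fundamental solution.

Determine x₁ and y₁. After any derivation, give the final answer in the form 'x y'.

[14; 1,4,1,28] for √220; ℓ=4 ⇒ convergent index 3
a_0=14:  p_0=14·1+0=14,  q_0=14·0+1=1
…
a_2=4:  p_2=4·15+14=74,  q_2=4·1+1=5
a_3=1:  p_3=1·74+15=89,  q_3=1·5+1=6
→ (89, 6).  Check: 89²=7921, 220·6²=7920, difference 1.

89 6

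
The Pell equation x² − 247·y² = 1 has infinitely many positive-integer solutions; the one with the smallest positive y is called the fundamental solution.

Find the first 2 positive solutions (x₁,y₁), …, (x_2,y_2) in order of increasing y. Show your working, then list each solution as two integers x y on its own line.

85292 5427
14549450527 925759368

√247 → a₀=15, period (1,2,1,1,9,1,9,1,1,2,1,30); ℓ=12 even so k=11
k=0  a_k=15  p_k/q_k = 15/1
k=1  a_k=1  p_k/q_k = 16/1
k=2  a_k=2  p_k/q_k = 47/3
…
k=4  a_k=1  p_k/q_k = 110/7
k=5  a_k=9  p_k/q_k = 1053/67
…
k=7  a_k=9  p_k/q_k = 11520/733
k=8  a_k=1  p_k/q_k = 12683/807
k=9  a_k=1  p_k/q_k = 24203/1540
k=10  a_k=2  p_k/q_k = 61089/3887
k=11  a_k=1  p_k/q_k = 85292/5427
→ (85292, 5427).  Check: 85292²=7274725264, 247·5427²=7274725263, difference 1.
(85292+5427√247)^2 = 14549450527 + 925759368√247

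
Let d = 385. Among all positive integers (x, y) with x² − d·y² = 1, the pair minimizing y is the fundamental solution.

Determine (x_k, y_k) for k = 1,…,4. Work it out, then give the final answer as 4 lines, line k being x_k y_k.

d=385: √d = [19; 1,1,1,1,1,…,1,1,38] (ℓ=16, even), read p_15/q_15
step 0: (19, 1)  from 19·(1,0) + (0,1)
…
step 6: (569, 29)  from 3·(157,8) + (98,5)
…
step 14: (59551, 3035)  from 1·(36280,1849) + (23271,1186)
step 15: (95831, 4884)  from 1·(59551,3035) + (36280,1849)
fundamental: x₁=95831, y₁=4884  (since 9183580561 − 385·23853456 = 1)
n=2: (95831,4884)∘(95831,4884) = (95831·95831+385·4884·4884, 95831·4884+4884·95831) = (18367161121,936077208)
n=3: (18367161121,936077208)∘(95831,4884) = (95831·18367161121+385·4884·936077208, 95831·936077208+4884·18367161121) = (3520286834677271,179410429834812)
n=4: (3520286834677271,179410429834812)∘(95831,4884) = (95831·3520286834677271+385·4884·179410429834812, 95831·179410429834812+4884·3520286834677271) = (674705215289547953281,34386161802063660336)

95831 4884
18367161121 936077208
3520286834677271 179410429834812
674705215289547953281 34386161802063660336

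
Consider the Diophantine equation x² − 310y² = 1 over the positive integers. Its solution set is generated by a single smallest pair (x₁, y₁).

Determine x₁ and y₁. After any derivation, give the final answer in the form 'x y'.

√310 = [17; 1,1,1,1,5,…,1,1,34, …], period ℓ=16 (even) → k=15
step 0: (17, 1)  from 17·(1,0) + (0,1)
step 1: (18, 1)  from 1·(17,1) + (1,0)
…
step 3: (53, 3)  from 1·(35,2) + (18,1)
…
step 5: (493, 28)  from 5·(88,5) + (53,3)
…
step 7: (2060, 117)  from 1·(1567,89) + (493,28)
…
step 13: (333702, 18953)  from 1·(181315,10298) + (152387,8655)
step 14: (515017, 29251)  from 1·(333702,18953) + (181315,10298)
step 15: (848719, 48204)  from 1·(515017,29251) + (333702,18953)
→ (848719, 48204).  Check: 848719²=720323940961, 310·48204²=720323940960, difference 1.

848719 48204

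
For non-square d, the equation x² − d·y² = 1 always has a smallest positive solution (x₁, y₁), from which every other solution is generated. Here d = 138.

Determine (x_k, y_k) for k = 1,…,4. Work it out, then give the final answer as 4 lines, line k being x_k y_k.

47 4
4417 376
415151 35340
39019777 3321584

√138 → a₀=11, period (1,2,1,22); ℓ=4 even so k=3
i=0: a=11 ⇒ p=11, q=1
i=1: a=1 ⇒ p=12, q=1
i=2: a=2 ⇒ p=35, q=3
i=3: a=1 ⇒ p=47, q=4
(x₁, y₁) = (47, 4);  47² − 138·4² = 1 ✓
(47+4√138)^2 = 4417 + 376√138
(47+4√138)^3 = 415151 + 35340√138
(47+4√138)^4 = 39019777 + 3321584√138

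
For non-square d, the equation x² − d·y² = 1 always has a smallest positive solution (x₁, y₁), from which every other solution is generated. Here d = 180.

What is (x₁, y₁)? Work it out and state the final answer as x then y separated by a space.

[13; 2,2,2,26] for √180; ℓ=4 ⇒ convergent index 3
k=0  a_k=13  p_k/q_k = 13/1
k=1  a_k=2  p_k/q_k = 27/2
k=2  a_k=2  p_k/q_k = 67/5
k=3  a_k=2  p_k/q_k = 161/12
(x₁, y₁) = (161, 12);  161² − 180·12² = 1 ✓

161 12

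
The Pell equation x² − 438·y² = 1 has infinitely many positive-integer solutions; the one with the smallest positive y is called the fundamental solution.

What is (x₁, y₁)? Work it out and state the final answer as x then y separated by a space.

d=438: √d = [20; 1,12,1,40] (ℓ=4, even), read p_3/q_3
i=0: a=20 ⇒ p=20, q=1
i=1: a=1 ⇒ p=21, q=1
i=2: a=12 ⇒ p=272, q=13
i=3: a=1 ⇒ p=293, q=14
(x₁, y₁) = (293, 14);  293² − 438·14² = 1 ✓

293 14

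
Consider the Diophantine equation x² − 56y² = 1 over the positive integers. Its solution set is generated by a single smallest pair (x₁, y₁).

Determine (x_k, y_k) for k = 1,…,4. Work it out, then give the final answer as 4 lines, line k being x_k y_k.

15 2
449 60
13455 1798
403201 53880

√56 → a₀=7, period (2,14); ℓ=2 even so k=1
k=0  a_k=7  p_k/q_k = 7/1
k=1  a_k=2  p_k/q_k = 15/2
fundamental: x₁=15, y₁=2  (since 225 − 56·4 = 1)
(15+2√56)^2 = 449 + 60√56
(15+2√56)^3 = 13455 + 1798√56
(15+2√56)^4 = 403201 + 53880√56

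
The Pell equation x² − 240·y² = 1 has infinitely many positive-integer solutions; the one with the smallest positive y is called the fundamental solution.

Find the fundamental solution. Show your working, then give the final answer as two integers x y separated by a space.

31 2

√240 → a₀=15, period (2,30); ℓ=2 even so k=1
step 0: (15, 1)  from 15·(1,0) + (0,1)
step 1: (31, 2)  from 2·(15,1) + (1,0)
(x₁, y₁) = (31, 2);  31² − 240·2² = 1 ✓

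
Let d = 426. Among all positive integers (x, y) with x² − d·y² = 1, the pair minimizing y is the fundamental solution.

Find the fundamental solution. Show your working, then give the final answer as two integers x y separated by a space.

88751 4300

√426 = [20; 1,1,1,3,2,6,2,3,1,1,1,40, …], period ℓ=12 (even) → k=11
k=0  a_k=20  p_k/q_k = 20/1
…
k=2  a_k=1  p_k/q_k = 41/2
k=3  a_k=1  p_k/q_k = 62/3
k=4  a_k=3  p_k/q_k = 227/11
k=5  a_k=2  p_k/q_k = 516/25
k=6  a_k=6  p_k/q_k = 3323/161
k=7  a_k=2  p_k/q_k = 7162/347
k=8  a_k=3  p_k/q_k = 24809/1202
k=9  a_k=1  p_k/q_k = 31971/1549
k=10  a_k=1  p_k/q_k = 56780/2751
k=11  a_k=1  p_k/q_k = 88751/4300
(x₁, y₁) = (88751, 4300);  88751² − 426·4300² = 1 ✓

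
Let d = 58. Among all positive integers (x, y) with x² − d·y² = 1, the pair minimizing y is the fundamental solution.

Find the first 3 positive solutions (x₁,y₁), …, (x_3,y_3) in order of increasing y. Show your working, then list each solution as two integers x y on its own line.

19603 2574
768555217 100916244
30131975818099 3956522259690

[7; 1,1,1,1,1,1,14] for √58; ℓ=7 ⇒ convergent index 13
step 0: (7, 1)  from 7·(1,0) + (0,1)
…
step 3: (23, 3)  from 1·(15,2) + (8,1)
…
step 6: (99, 13)  from 1·(61,8) + (38,5)
step 7: (1447, 190)  from 14·(99,13) + (61,8)
step 8: (1546, 203)  from 1·(1447,190) + (99,13)
step 9: (2993, 393)  from 1·(1546,203) + (1447,190)
…
step 12: (12071, 1585)  from 1·(7532,989) + (4539,596)
step 13: (19603, 2574)  from 1·(12071,1585) + (7532,989)
→ (19603, 2574).  Check: 19603²=384277609, 58·2574²=384277608, difference 1.
(x_2, y_2) = (19603·19603 + 58·2574·2574, 19603·2574 + 2574·19603) = (768555217, 100916244)
(x_3, y_3) = (19603·768555217 + 58·2574·100916244, 19603·100916244 + 2574·768555217) = (30131975818099, 3956522259690)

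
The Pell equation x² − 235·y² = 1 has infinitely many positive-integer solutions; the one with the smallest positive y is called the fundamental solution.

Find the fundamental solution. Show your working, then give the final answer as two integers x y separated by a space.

46 3

√235 → a₀=15, period (3,30); ℓ=2 even so k=1
i=0: a=15 ⇒ p=15, q=1
i=1: a=3 ⇒ p=46, q=3
(x₁, y₁) = (46, 3);  46² − 235·3² = 1 ✓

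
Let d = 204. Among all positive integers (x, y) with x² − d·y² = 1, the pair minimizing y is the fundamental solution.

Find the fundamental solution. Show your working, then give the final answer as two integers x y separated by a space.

4999 350

√204 = [14; 3,1,1,6,1,1,3,28, …], period ℓ=8 (even) → k=7
i=0: a=14 ⇒ p=14, q=1
i=1: a=3 ⇒ p=43, q=3
…
i=4: a=6 ⇒ p=657, q=46
…
i=6: a=1 ⇒ p=1414, q=99
i=7: a=3 ⇒ p=4999, q=350
(x₁, y₁) = (4999, 350);  4999² − 204·350² = 1 ✓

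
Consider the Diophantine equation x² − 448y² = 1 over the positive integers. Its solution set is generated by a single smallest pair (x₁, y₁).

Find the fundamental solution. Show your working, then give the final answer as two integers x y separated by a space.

127 6

d=448: √d = [21; 6,42] (ℓ=2, even), read p_1/q_1
step 0: (21, 1)  from 21·(1,0) + (0,1)
step 1: (127, 6)  from 6·(21,1) + (1,0)
→ (127, 6).  Check: 127²=16129, 448·6²=16128, difference 1.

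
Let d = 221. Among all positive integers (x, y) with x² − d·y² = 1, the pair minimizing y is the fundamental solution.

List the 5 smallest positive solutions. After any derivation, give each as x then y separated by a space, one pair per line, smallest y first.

d=221: √d = [14; 1,6,2,6,1,28] (ℓ=6, even), read p_5/q_5
a_0=14:  p_0=14·1+0=14,  q_0=14·0+1=1
…
a_2=6:  p_2=6·15+14=104,  q_2=6·1+1=7
a_3=2:  p_3=2·104+15=223,  q_3=2·7+1=15
a_4=6:  p_4=6·223+104=1442,  q_4=6·15+7=97
a_5=1:  p_5=1·1442+223=1665,  q_5=1·97+15=112
→ (1665, 112).  Check: 1665²=2772225, 221·112²=2772224, difference 1.
(x_2, y_2) = (1665·1665 + 221·112·112, 1665·112 + 112·1665) = (5544449, 372960)
(x_3, y_3) = (1665·5544449 + 221·112·372960, 1665·372960 + 112·5544449) = (18463013505, 1241956688)
(x_4, y_4) = (1665·18463013505 + 221·112·1241956688, 1665·1241956688 + 112·18463013505) = (61481829427201, 4135715398080)
(x_5, y_5) = (1665·61481829427201 + 221·112·4135715398080, 1665·4135715398080 + 112·61481829427201) = (204734473529565825, 13771931033649712)

1665 112
5544449 372960
18463013505 1241956688
61481829427201 4135715398080
204734473529565825 13771931033649712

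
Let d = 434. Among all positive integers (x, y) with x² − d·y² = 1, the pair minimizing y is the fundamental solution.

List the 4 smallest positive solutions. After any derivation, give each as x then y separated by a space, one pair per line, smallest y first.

125 6
31249 1500
7812125 374994
1953000001 93747000

√434 = [20; 1,4,1,40, …], period ℓ=4 (even) → k=3
a_0=20:  p_0=20·1+0=20,  q_0=20·0+1=1
…
a_2=4:  p_2=4·21+20=104,  q_2=4·1+1=5
a_3=1:  p_3=1·104+21=125,  q_3=1·5+1=6
→ (125, 6).  Check: 125²=15625, 434·6²=15624, difference 1.
k=2:  x_2 = 125·125+434·6·6 = 31249,  y_2 = 125·6+6·125 = 1500
k=3:  x_3 = 125·31249+434·6·1500 = 7812125,  y_3 = 125·1500+6·31249 = 374994
k=4:  x_4 = 125·7812125+434·6·374994 = 1953000001,  y_4 = 125·374994+6·7812125 = 93747000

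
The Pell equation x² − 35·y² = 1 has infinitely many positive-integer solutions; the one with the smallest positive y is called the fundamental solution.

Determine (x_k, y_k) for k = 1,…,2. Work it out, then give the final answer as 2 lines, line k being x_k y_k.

√35 = [5; 1,10, …], period ℓ=2 (even) → k=1
step 0: (5, 1)  from 5·(1,0) + (0,1)
step 1: (6, 1)  from 1·(5,1) + (1,0)
fundamental: x₁=6, y₁=1  (since 36 − 35·1 = 1)
(6+1√35)^2 = 71 + 12√35

6 1
71 12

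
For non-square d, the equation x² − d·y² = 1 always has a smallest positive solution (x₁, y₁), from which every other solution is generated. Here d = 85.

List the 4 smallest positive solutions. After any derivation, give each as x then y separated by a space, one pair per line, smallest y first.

[9; 4,1,1,4,18] for √85; ℓ=5 ⇒ convergent index 9
a_0=9:  p_0=9·1+0=9,  q_0=9·0+1=1
…
a_6=4:  p_6=4·6887+378=27926,  q_6=4·747+41=3029
…
a_8=1:  p_8=1·34813+27926=62739,  q_8=1·3776+3029=6805
a_9=4:  p_9=4·62739+34813=285769,  q_9=4·6805+3776=30996
(x₁, y₁) = (285769, 30996);  285769² − 85·30996² = 1 ✓
k=2:  x_2 = 285769·285769+85·30996·30996 = 163327842721,  y_2 = 285769·30996+30996·285769 = 17715391848
k=3:  x_3 = 285769·163327842721+85·30996·17715391848 = 93348068572789129,  y_3 = 285769·17715391848+30996·163327842721 = 10125019625991228
k=4:  x_4 = 285769·93348068572789129+85·30996·10125019625991228 = 53351968415791425367681,  y_4 = 285769·10125019625991228+30996·93348068572789129 = 5786833466982059076816

285769 30996
163327842721 17715391848
93348068572789129 10125019625991228
53351968415791425367681 5786833466982059076816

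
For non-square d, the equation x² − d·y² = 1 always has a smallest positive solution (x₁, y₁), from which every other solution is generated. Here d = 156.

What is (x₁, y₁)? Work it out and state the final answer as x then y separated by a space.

25 2

√156 → a₀=12, period (2,24); ℓ=2 even so k=1
i=0: a=12 ⇒ p=12, q=1
i=1: a=2 ⇒ p=25, q=2
→ (25, 2).  Check: 25²=625, 156·2²=624, difference 1.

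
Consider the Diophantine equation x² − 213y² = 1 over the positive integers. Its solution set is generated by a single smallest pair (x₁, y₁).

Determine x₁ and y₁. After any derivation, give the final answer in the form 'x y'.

d=213: √d = [14; 1,1,2,6,1,8,1,6,2,1,1,28] (ℓ=12, even), read p_11/q_11
a_0=14:  p_0=14·1+0=14,  q_0=14·0+1=1
…
a_2=1:  p_2=1·15+14=29,  q_2=1·1+1=2
…
a_10=1:  p_10=1·78825+36749=115574,  q_10=1·5401+2518=7919
a_11=1:  p_11=1·115574+78825=194399,  q_11=1·7919+5401=13320
→ (194399, 13320).  Check: 194399²=37790971201, 213·13320²=37790971200, difference 1.

194399 13320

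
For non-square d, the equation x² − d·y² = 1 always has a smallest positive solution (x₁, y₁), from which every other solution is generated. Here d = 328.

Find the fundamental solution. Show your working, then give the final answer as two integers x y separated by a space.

163 9

√328 = [18; 9,36, …], period ℓ=2 (even) → k=1
step 0: (18, 1)  from 18·(1,0) + (0,1)
step 1: (163, 9)  from 9·(18,1) + (1,0)
fundamental: x₁=163, y₁=9  (since 26569 − 328·81 = 1)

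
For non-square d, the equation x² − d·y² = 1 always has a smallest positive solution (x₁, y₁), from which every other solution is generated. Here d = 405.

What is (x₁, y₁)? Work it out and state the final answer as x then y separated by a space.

161 8

d=405: √d = [20; 8,40] (ℓ=2, even), read p_1/q_1
a_0=20:  p_0=20·1+0=20,  q_0=20·0+1=1
a_1=8:  p_1=8·20+1=161,  q_1=8·1+0=8
(x₁, y₁) = (161, 8);  161² − 405·8² = 1 ✓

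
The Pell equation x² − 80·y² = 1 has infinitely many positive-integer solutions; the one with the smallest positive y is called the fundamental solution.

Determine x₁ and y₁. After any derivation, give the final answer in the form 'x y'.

[8; 1,16] for √80; ℓ=2 ⇒ convergent index 1
step 0: (8, 1)  from 8·(1,0) + (0,1)
step 1: (9, 1)  from 1·(8,1) + (1,0)
→ (9, 1).  Check: 9²=81, 80·1²=80, difference 1.

9 1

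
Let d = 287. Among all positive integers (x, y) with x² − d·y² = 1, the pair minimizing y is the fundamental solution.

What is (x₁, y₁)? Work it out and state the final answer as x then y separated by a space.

√287 = [16; 1,15,1,32, …], period ℓ=4 (even) → k=3
a_0=16:  p_0=16·1+0=16,  q_0=16·0+1=1
a_1=1:  p_1=1·16+1=17,  q_1=1·1+0=1
a_2=15:  p_2=15·17+16=271,  q_2=15·1+1=16
a_3=1:  p_3=1·271+17=288,  q_3=1·16+1=17
(x₁, y₁) = (288, 17);  288² − 287·17² = 1 ✓

288 17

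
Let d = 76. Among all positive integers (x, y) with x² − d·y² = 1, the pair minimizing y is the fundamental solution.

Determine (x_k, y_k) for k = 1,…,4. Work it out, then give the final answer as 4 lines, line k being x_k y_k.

√76 → a₀=8, period (1,2,1,1,5,4,5,1,1,2,1,16); ℓ=12 even so k=11
i=0: a=8 ⇒ p=8, q=1
…
i=6: a=4 ⇒ p=1421, q=163
i=7: a=5 ⇒ p=7445, q=854
…
i=10: a=2 ⇒ p=41488, q=4759
i=11: a=1 ⇒ p=57799, q=6630
(x₁, y₁) = (57799, 6630);  57799² − 76·6630² = 1 ✓
(x_2, y_2) = (57799·57799 + 76·6630·6630, 57799·6630 + 6630·57799) = (6681448801, 766414740)
(x_3, y_3) = (57799·6681448801 + 76·6630·766414740, 57799·766414740 + 6630·6681448801) = (772362118440199, 88596011107890)
(x_4, y_4) = (57799·772362118440199 + 76·6630·88596011107890, 57799·88596011107890 + 6630·772362118440199) = (89283516160768675201, 10241521691283453480)

57799 6630
6681448801 766414740
772362118440199 88596011107890
89283516160768675201 10241521691283453480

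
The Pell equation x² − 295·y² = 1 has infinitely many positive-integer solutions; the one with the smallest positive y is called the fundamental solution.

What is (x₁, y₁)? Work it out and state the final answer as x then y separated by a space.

2024999 117900

d=295: √d = [17; 5,1,2,3,2,6,2,3,2,1,5,34] (ℓ=12, even), read p_11/q_11
a_0=17:  p_0=17·1+0=17,  q_0=17·0+1=1
…
a_2=1:  p_2=1·86+17=103,  q_2=1·5+1=6
a_3=2:  p_3=2·103+86=292,  q_3=2·6+5=17
a_4=3:  p_4=3·292+103=979,  q_4=3·17+6=57
a_5=2:  p_5=2·979+292=2250,  q_5=2·57+17=131
…
a_7=2:  p_7=2·14479+2250=31208,  q_7=2·843+131=1817
…
a_10=1:  p_10=1·247414+108103=355517,  q_10=1·14405+6294=20699
a_11=5:  p_11=5·355517+247414=2024999,  q_11=5·20699+14405=117900
fundamental: x₁=2024999, y₁=117900  (since 4100620950001 − 295·13900410000 = 1)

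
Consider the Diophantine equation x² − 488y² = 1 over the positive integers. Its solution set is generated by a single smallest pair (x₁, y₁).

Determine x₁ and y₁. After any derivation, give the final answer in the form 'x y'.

243 11

√488 = [22; 11,44, …], period ℓ=2 (even) → k=1
step 0: (22, 1)  from 22·(1,0) + (0,1)
step 1: (243, 11)  from 11·(22,1) + (1,0)
(x₁, y₁) = (243, 11);  243² − 488·11² = 1 ✓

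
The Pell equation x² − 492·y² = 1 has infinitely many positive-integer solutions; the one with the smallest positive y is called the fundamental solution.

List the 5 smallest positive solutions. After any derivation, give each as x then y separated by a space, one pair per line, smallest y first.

√492 → a₀=22, period (5,1,1,10,1,1,5,44); ℓ=8 even so k=7
a_0=22:  p_0=22·1+0=22,  q_0=22·0+1=1
a_1=5:  p_1=5·22+1=111,  q_1=5·1+0=5
a_2=1:  p_2=1·111+22=133,  q_2=1·5+1=6
a_3=1:  p_3=1·133+111=244,  q_3=1·6+5=11
a_4=10:  p_4=10·244+133=2573,  q_4=10·11+6=116
…
a_6=1:  p_6=1·2817+2573=5390,  q_6=1·127+116=243
a_7=5:  p_7=5·5390+2817=29767,  q_7=5·243+127=1342
(x₁, y₁) = (29767, 1342);  29767² − 492·1342² = 1 ✓
n=2: (29767,1342)∘(29767,1342) = (29767·29767+492·1342·1342, 29767·1342+1342·29767) = (1772148577,79894628)
n=3: (1772148577,79894628)∘(29767,1342) = (29767·1772148577+492·1342·79894628, 29767·79894628+1342·1772148577) = (105503093353351,4756446782010)
n=4: (105503093353351,4756446782010)∘(29767,1342) = (29767·105503093353351+492·1342·4756446782010, 29767·4756446782010+1342·105503093353351) = (6281021157926249857,283170302640288712)
n=5: (6281021157926249857,283170302640288712)∘(29767,1342) = (29767·6281021157926249857+492·1342·283170302640288712, 29767·283170302640288712+1342·6281021157926249857) = (373934313510478265633287,16858260792630501398198)

29767 1342
1772148577 79894628
105503093353351 4756446782010
6281021157926249857 283170302640288712
373934313510478265633287 16858260792630501398198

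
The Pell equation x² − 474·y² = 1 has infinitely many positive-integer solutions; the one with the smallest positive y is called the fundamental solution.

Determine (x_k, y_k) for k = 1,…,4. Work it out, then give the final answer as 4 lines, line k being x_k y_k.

√474 = [21; 1,3,2,1,1,…,3,1,42, …], period ℓ=14 (even) → k=13
k=0  a_k=21  p_k/q_k = 21/1
…
k=4  a_k=1  p_k/q_k = 283/13
k=5  a_k=1  p_k/q_k = 479/22
k=6  a_k=1  p_k/q_k = 762/35
k=7  a_k=6  p_k/q_k = 5051/232
…
k=11  a_k=2  p_k/q_k = 44218/2031
k=12  a_k=3  p_k/q_k = 149331/6859
k=13  a_k=1  p_k/q_k = 193549/8890
(x₁, y₁) = (193549, 8890);  193549² − 474·8890² = 1 ✓
k=2:  x_2 = 193549·193549+474·8890·8890 = 74922430801,  y_2 = 193549·8890+8890·193549 = 3441301220
k=3:  x_3 = 193549·74922430801+474·8890·3441301220 = 29002323118011949,  y_3 = 193549·3441301220+8890·74922430801 = 1332120819650670
k=4:  x_4 = 193549·29002323118011949+474·8890·1332120819650670 = 11226741274261267003201,  y_4 = 193549·1332120819650670+8890·29002323118011949 = 515661305041693754440

193549 8890
74922430801 3441301220
29002323118011949 1332120819650670
11226741274261267003201 515661305041693754440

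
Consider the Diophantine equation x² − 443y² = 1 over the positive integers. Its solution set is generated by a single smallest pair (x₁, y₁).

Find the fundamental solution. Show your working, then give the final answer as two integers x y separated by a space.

442 21

d=443: √d = [21; 21,42] (ℓ=2, even), read p_1/q_1
a_0=21:  p_0=21·1+0=21,  q_0=21·0+1=1
a_1=21:  p_1=21·21+1=442,  q_1=21·1+0=21
(x₁, y₁) = (442, 21);  442² − 443·21² = 1 ✓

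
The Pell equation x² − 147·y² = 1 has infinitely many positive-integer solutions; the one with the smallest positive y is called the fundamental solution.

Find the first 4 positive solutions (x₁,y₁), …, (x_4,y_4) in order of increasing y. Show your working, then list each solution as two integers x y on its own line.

√147 → a₀=12, period (8,24); ℓ=2 even so k=1
i=0: a=12 ⇒ p=12, q=1
i=1: a=8 ⇒ p=97, q=8
→ (97, 8).  Check: 97²=9409, 147·8²=9408, difference 1.
n=2: (97,8)∘(97,8) = (97·97+147·8·8, 97·8+8·97) = (18817,1552)
n=3: (18817,1552)∘(97,8) = (97·18817+147·8·1552, 97·1552+8·18817) = (3650401,301080)
n=4: (3650401,301080)∘(97,8) = (97·3650401+147·8·301080, 97·301080+8·3650401) = (708158977,58407968)

97 8
18817 1552
3650401 301080
708158977 58407968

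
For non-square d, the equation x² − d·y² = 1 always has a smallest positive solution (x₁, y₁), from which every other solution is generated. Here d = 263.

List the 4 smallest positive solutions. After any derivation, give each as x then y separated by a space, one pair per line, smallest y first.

√263 → a₀=16, period (4,1,1,1,1,15,1,1,1,1,4,32); ℓ=12 even so k=11
k=0  a_k=16  p_k/q_k = 16/1
k=1  a_k=4  p_k/q_k = 65/4
…
k=4  a_k=1  p_k/q_k = 227/14
k=5  a_k=1  p_k/q_k = 373/23
…
k=7  a_k=1  p_k/q_k = 6195/382
…
k=10  a_k=1  p_k/q_k = 30229/1864
k=11  a_k=4  p_k/q_k = 139128/8579
fundamental: x₁=139128, y₁=8579  (since 19356600384 − 263·73599241 = 1)
(x_2, y_2) = (139128·139128 + 263·8579·8579, 139128·8579 + 8579·139128) = (38713200767, 2387158224)
(x_3, y_3) = (139128·38713200767 + 263·8579·2387158224, 139128·2387158224 + 8579·38713200767) = (10772180392483224, 664241098768765)
(x_4, y_4) = (139128·10772180392483224 + 263·8579·664241098768765, 139128·664241098768765 + 8579·10772180392483224) = (2997423827252098776577, 184829071176614315616)

139128 8579
38713200767 2387158224
10772180392483224 664241098768765
2997423827252098776577 184829071176614315616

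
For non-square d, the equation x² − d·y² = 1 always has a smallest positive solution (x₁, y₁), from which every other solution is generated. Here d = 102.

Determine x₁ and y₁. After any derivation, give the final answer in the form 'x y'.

101 10

√102 → a₀=10, period (10,20); ℓ=2 even so k=1
i=0: a=10 ⇒ p=10, q=1
i=1: a=10 ⇒ p=101, q=10
(x₁, y₁) = (101, 10);  101² − 102·10² = 1 ✓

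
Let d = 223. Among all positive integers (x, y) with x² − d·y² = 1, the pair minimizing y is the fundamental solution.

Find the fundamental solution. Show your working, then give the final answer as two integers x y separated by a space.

[14; 1,13,1,28] for √223; ℓ=4 ⇒ convergent index 3
i=0: a=14 ⇒ p=14, q=1
…
i=2: a=13 ⇒ p=209, q=14
i=3: a=1 ⇒ p=224, q=15
fundamental: x₁=224, y₁=15  (since 50176 − 223·225 = 1)

224 15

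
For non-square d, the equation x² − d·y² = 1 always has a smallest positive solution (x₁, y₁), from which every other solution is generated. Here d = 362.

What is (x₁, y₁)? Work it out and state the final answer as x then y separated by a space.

723 38

√362 → a₀=19, period (38); ℓ=1 odd so k=1
k=0  a_k=19  p_k/q_k = 19/1
k=1  a_k=38  p_k/q_k = 723/38
fundamental: x₁=723, y₁=38  (since 522729 − 362·1444 = 1)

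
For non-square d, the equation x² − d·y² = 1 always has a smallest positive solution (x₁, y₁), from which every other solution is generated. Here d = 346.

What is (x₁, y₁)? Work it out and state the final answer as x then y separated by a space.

√346 → a₀=18, period (1,1,1,1,36); ℓ=5 odd so k=9
step 0: (18, 1)  from 18·(1,0) + (0,1)
step 1: (19, 1)  from 1·(18,1) + (1,0)
…
step 4: (93, 5)  from 1·(56,3) + (37,2)
step 5: (3404, 183)  from 36·(93,5) + (56,3)
step 6: (3497, 188)  from 1·(3404,183) + (93,5)
…
step 8: (10398, 559)  from 1·(6901,371) + (3497,188)
step 9: (17299, 930)  from 1·(10398,559) + (6901,371)
fundamental: x₁=17299, y₁=930  (since 299255401 − 346·864900 = 1)

17299 930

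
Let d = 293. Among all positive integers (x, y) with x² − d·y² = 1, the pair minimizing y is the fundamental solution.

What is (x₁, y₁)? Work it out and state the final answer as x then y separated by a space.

√293 → a₀=17, period (8,1,1,8,34); ℓ=5 odd so k=9
k=0  a_k=17  p_k/q_k = 17/1
…
k=3  a_k=1  p_k/q_k = 291/17
k=4  a_k=8  p_k/q_k = 2482/145
k=5  a_k=34  p_k/q_k = 84679/4947
k=6  a_k=8  p_k/q_k = 679914/39721
k=7  a_k=1  p_k/q_k = 764593/44668
k=8  a_k=1  p_k/q_k = 1444507/84389
k=9  a_k=8  p_k/q_k = 12320649/719780
(x₁, y₁) = (12320649, 719780);  12320649² − 293·719780² = 1 ✓

12320649 719780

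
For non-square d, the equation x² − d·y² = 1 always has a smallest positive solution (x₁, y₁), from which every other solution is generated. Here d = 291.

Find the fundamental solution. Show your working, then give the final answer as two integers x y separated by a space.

√291 → a₀=17, period (17,34); ℓ=2 even so k=1
k=0  a_k=17  p_k/q_k = 17/1
k=1  a_k=17  p_k/q_k = 290/17
(x₁, y₁) = (290, 17);  290² − 291·17² = 1 ✓

290 17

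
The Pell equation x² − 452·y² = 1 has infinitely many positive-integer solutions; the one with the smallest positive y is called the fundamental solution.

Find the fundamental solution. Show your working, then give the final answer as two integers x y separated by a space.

1204353 56648

d=452: √d = [21; 3,1,5,3,10,3,5,1,3,42] (ℓ=10, even), read p_9/q_9
a_0=21:  p_0=21·1+0=21,  q_0=21·0+1=1
a_1=3:  p_1=3·21+1=64,  q_1=3·1+0=3
…
a_6=3:  p_6=3·16009+1552=49579,  q_6=3·753+73=2332
…
a_8=1:  p_8=1·263904+49579=313483,  q_8=1·12413+2332=14745
a_9=3:  p_9=3·313483+263904=1204353,  q_9=3·14745+12413=56648
(x₁, y₁) = (1204353, 56648);  1204353² − 452·56648² = 1 ✓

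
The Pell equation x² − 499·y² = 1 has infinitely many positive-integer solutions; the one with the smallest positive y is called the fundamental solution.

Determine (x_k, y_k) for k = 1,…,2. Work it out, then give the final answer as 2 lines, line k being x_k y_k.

4490 201
40320199 1804980

[22; 2,1,21,1,2,44] for √499; ℓ=6 ⇒ convergent index 5
step 0: (22, 1)  from 22·(1,0) + (0,1)
step 1: (45, 2)  from 2·(22,1) + (1,0)
step 2: (67, 3)  from 1·(45,2) + (22,1)
step 3: (1452, 65)  from 21·(67,3) + (45,2)
step 4: (1519, 68)  from 1·(1452,65) + (67,3)
step 5: (4490, 201)  from 2·(1519,68) + (1452,65)
(x₁, y₁) = (4490, 201);  4490² − 499·201² = 1 ✓
n=2: (4490,201)∘(4490,201) = (4490·4490+499·201·201, 4490·201+201·4490) = (40320199,1804980)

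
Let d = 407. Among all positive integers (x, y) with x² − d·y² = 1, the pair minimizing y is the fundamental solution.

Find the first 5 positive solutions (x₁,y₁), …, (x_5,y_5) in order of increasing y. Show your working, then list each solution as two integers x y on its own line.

√407 = [20; 5,1,2,1,5,40, …], period ℓ=6 (even) → k=5
a_0=20:  p_0=20·1+0=20,  q_0=20·0+1=1
a_1=5:  p_1=5·20+1=101,  q_1=5·1+0=5
…
a_4=1:  p_4=1·343+121=464,  q_4=1·17+6=23
a_5=5:  p_5=5·464+343=2663,  q_5=5·23+17=132
→ (2663, 132).  Check: 2663²=7091569, 407·132²=7091568, difference 1.
n=2: (2663,132)∘(2663,132) = (2663·2663+407·132·132, 2663·132+132·2663) = (14183137,703032)
n=3: (14183137,703032)∘(2663,132) = (2663·14183137+407·132·703032, 2663·703032+132·14183137) = (75539384999,3744348300)
n=4: (75539384999,3744348300)∘(2663,132) = (2663·75539384999+407·132·3744348300, 2663·3744348300+132·75539384999) = (402322750321537,19942398342768)
n=5: (402322750321537,19942398342768)∘(2663,132) = (2663·402322750321537+407·132·19942398342768, 2663·19942398342768+132·402322750321537) = (2142770892673121063,106213209829234068)

2663 132
14183137 703032
75539384999 3744348300
402322750321537 19942398342768
2142770892673121063 106213209829234068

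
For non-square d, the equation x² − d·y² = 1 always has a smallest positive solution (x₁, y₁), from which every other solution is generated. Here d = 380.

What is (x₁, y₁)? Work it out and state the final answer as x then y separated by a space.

d=380: √d = [19; 2,38] (ℓ=2, even), read p_1/q_1
k=0  a_k=19  p_k/q_k = 19/1
k=1  a_k=2  p_k/q_k = 39/2
fundamental: x₁=39, y₁=2  (since 1521 − 380·4 = 1)

39 2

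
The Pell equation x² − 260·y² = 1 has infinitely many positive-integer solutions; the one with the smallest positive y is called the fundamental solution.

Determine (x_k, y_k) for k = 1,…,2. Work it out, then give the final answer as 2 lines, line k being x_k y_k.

129 8
33281 2064

√260 → a₀=16, period (8,32); ℓ=2 even so k=1
step 0: (16, 1)  from 16·(1,0) + (0,1)
step 1: (129, 8)  from 8·(16,1) + (1,0)
(x₁, y₁) = (129, 8);  129² − 260·8² = 1 ✓
(129+8√260)^2 = 33281 + 2064√260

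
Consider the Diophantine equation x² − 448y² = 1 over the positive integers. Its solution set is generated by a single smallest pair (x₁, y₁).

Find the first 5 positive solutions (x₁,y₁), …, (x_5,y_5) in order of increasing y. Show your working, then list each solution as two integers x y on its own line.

127 6
32257 1524
8193151 387090
2081028097 98319336
528572943487 24972724254

√448 = [21; 6,42, …], period ℓ=2 (even) → k=1
i=0: a=21 ⇒ p=21, q=1
i=1: a=6 ⇒ p=127, q=6
(x₁, y₁) = (127, 6);  127² − 448·6² = 1 ✓
(x_2, y_2) = (127·127 + 448·6·6, 127·6 + 6·127) = (32257, 1524)
(x_3, y_3) = (127·32257 + 448·6·1524, 127·1524 + 6·32257) = (8193151, 387090)
(x_4, y_4) = (127·8193151 + 448·6·387090, 127·387090 + 6·8193151) = (2081028097, 98319336)
(x_5, y_5) = (127·2081028097 + 448·6·98319336, 127·98319336 + 6·2081028097) = (528572943487, 24972724254)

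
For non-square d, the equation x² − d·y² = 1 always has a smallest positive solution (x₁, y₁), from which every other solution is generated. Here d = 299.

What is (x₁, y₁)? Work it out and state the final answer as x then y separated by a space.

415 24

√299 → a₀=17, period (3,2,3,34); ℓ=4 even so k=3
i=0: a=17 ⇒ p=17, q=1
i=1: a=3 ⇒ p=52, q=3
i=2: a=2 ⇒ p=121, q=7
i=3: a=3 ⇒ p=415, q=24
→ (415, 24).  Check: 415²=172225, 299·24²=172224, difference 1.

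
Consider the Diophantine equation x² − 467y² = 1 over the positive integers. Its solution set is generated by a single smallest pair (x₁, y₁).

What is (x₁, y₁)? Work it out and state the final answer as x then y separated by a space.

1625626 75225

√467 = [21; 1,1,1,1,3,…,1,1,42, …], period ℓ=14 (even) → k=13
i=0: a=21 ⇒ p=21, q=1
i=1: a=1 ⇒ p=22, q=1
…
i=6: a=3 ⇒ p=1275, q=59
i=7: a=21 ⇒ p=27164, q=1257
i=8: a=3 ⇒ p=82767, q=3830
…
i=10: a=1 ⇒ p=358232, q=16577
i=11: a=1 ⇒ p=633697, q=29324
i=12: a=1 ⇒ p=991929, q=45901
i=13: a=1 ⇒ p=1625626, q=75225
(x₁, y₁) = (1625626, 75225);  1625626² − 467·75225² = 1 ✓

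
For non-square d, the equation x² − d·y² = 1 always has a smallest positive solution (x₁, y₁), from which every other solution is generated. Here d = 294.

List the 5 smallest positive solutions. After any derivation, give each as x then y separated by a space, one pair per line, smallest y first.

4801 280
46099201 2688560
442644523201 25815552840
4250272665676801 247880935681120
40811117693184120001 2380152718594561400

[17; 6,1,4,1,6,34] for √294; ℓ=6 ⇒ convergent index 5
step 0: (17, 1)  from 17·(1,0) + (0,1)
…
step 4: (703, 41)  from 1·(583,34) + (120,7)
step 5: (4801, 280)  from 6·(703,41) + (583,34)
fundamental: x₁=4801, y₁=280  (since 23049601 − 294·78400 = 1)
(4801+280√294)^2 = 46099201 + 2688560√294
(4801+280√294)^3 = 442644523201 + 25815552840√294
(4801+280√294)^4 = 4250272665676801 + 247880935681120√294
(4801+280√294)^5 = 40811117693184120001 + 2380152718594561400√294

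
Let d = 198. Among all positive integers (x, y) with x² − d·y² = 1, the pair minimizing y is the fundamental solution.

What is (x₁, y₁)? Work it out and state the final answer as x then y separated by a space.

197 14

√198 → a₀=14, period (14,28); ℓ=2 even so k=1
step 0: (14, 1)  from 14·(1,0) + (0,1)
step 1: (197, 14)  from 14·(14,1) + (1,0)
→ (197, 14).  Check: 197²=38809, 198·14²=38808, difference 1.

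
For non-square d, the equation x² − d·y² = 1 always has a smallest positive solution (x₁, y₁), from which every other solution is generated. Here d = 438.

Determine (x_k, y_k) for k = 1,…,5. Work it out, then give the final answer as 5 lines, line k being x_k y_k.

√438 → a₀=20, period (1,12,1,40); ℓ=4 even so k=3
a_0=20:  p_0=20·1+0=20,  q_0=20·0+1=1
a_1=1:  p_1=1·20+1=21,  q_1=1·1+0=1
a_2=12:  p_2=12·21+20=272,  q_2=12·1+1=13
a_3=1:  p_3=1·272+21=293,  q_3=1·13+1=14
(x₁, y₁) = (293, 14);  293² − 438·14² = 1 ✓
(x_2, y_2) = (293·293 + 438·14·14, 293·14 + 14·293) = (171697, 8204)
(x_3, y_3) = (293·171697 + 438·14·8204, 293·8204 + 14·171697) = (100614149, 4807530)
(x_4, y_4) = (293·100614149 + 438·14·4807530, 293·4807530 + 14·100614149) = (58959719617, 2817204376)
(x_5, y_5) = (293·58959719617 + 438·14·2817204376, 293·2817204376 + 14·58959719617) = (34550295081413, 1650876956806)

293 14
171697 8204
100614149 4807530
58959719617 2817204376
34550295081413 1650876956806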